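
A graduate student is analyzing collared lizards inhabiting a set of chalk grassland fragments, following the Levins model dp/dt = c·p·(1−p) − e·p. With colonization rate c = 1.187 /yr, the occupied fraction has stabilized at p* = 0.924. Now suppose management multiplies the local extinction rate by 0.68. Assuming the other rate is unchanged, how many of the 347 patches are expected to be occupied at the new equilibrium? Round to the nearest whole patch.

329

Balance c(1−p*) = e gives e = 1.187×(1 − 0.92400) = 0.09021.
New p* = 1 − e/c = 1 − 0.06134/1.18700 = 0.94832.
Expected occupied = 347 × 0.94832 = 329.07 ≈ 329.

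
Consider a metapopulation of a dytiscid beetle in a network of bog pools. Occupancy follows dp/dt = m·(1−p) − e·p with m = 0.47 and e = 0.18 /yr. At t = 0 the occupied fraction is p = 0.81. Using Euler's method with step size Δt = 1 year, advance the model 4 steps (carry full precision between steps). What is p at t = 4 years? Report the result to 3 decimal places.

Update rule: p ← p + [m·(1−p) − e·p]·Δt with Δt = 1.
t = 1: p = 0.81000 + (-0.05650) = 0.75350
t = 2: p = 0.75350 + (-0.01978) = 0.73373
t = 3: p = 0.73373 + (-0.00692) = 0.72680
t = 4: p = 0.72680 + (-0.00242) = 0.72438

0.724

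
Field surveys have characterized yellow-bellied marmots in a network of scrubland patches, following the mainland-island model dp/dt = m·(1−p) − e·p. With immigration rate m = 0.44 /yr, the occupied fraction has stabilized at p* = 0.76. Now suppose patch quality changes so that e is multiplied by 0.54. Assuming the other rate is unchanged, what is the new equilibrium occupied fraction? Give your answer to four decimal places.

0.8543

Balance m(1−p*) = e·p* gives e = m(1−p*)/p* = 0.44×0.24000/0.76000 = 0.13895.
New p* = m/(m+e) = 0.44000/(0.44000+0.07503) = 0.85432.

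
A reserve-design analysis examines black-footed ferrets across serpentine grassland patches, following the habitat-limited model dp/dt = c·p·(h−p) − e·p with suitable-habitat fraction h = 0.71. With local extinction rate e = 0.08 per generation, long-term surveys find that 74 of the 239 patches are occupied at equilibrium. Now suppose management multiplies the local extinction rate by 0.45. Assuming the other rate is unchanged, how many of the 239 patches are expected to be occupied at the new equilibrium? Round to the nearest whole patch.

Observed p* = 74/239 = 0.30962.
Balance c(h−p*) = e gives c = e/(0.71 − 0.30962) = 0.08/0.40038 = 0.19981.
New p* = 0.71 − e/c = 0.71 − 0.03600/0.19981 = 0.52983.
Expected occupied = 239 × 0.52983 = 126.63 ≈ 127.

127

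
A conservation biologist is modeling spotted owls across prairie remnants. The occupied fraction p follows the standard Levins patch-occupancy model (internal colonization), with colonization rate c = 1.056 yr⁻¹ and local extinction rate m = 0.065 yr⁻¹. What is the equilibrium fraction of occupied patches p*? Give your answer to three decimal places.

0.938

Setting dp/dt = 0 and dividing through by p* gives c·(1−p*) = m.
So p* = 1 − m/c = 1 − 0.065/1.056 = 1 − 0.0616 = 0.9384.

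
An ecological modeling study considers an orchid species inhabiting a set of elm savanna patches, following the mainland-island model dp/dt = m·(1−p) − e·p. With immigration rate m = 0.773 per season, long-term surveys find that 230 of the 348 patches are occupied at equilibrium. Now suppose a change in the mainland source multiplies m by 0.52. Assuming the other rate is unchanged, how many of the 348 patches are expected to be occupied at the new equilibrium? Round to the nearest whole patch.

175

Observed p* = 230/348 = 0.66092.
Balance m(1−p*) = e·p* gives e = m(1−p*)/p* = 0.773×0.33908/0.66092 = 0.39658.
New p* = m/(m+e) = 0.40196/(0.40196+0.39658) = 0.50337.
Expected occupied = 348 × 0.50337 = 175.17 ≈ 175.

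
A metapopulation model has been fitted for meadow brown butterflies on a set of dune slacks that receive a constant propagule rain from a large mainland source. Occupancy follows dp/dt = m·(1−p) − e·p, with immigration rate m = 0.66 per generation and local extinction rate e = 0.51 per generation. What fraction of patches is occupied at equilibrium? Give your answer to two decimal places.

0.56

Setting dp/dt = 0: m − m·p* = e·p*, so m = (m+e)·p*.
p* = m/(m+e) = 0.66/(0.66+0.51) = 0.66/1.1700 = 0.5641.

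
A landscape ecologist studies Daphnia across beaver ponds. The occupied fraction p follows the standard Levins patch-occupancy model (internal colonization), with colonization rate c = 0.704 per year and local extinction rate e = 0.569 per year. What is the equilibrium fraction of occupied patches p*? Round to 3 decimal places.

0.192

Setting dp/dt = 0 and dividing through by p* gives c·(1−p*) = e.
So p* = 1 − e/c = 1 − 0.569/0.704 = 1 − 0.8082 = 0.1918.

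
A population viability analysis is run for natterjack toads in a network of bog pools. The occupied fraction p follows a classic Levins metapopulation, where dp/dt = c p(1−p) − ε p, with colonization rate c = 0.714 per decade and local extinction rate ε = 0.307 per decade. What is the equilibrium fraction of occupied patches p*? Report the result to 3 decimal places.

Setting dp/dt = 0 and dividing through by p* gives c·(1−p*) = ε.
So p* = 1 − ε/c = 1 − 0.307/0.714 = 1 − 0.4300 = 0.5700.

0.570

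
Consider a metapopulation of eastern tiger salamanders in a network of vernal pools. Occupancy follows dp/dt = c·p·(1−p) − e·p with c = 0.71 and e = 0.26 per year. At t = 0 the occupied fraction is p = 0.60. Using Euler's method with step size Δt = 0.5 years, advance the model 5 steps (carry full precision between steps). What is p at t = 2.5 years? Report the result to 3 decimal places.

0.624

Update rule: p ← p + [c·p·(1−p) − e·p]·Δt with Δt = 0.5.
step 1: Δp = +0.00720, p = 0.60720
step 2: Δp = +0.00573, p = 0.61293
step 3: Δp = +0.00454, p = 0.61748
step 4: Δp = +0.00358, p = 0.62105
step 5: Δp = +0.00281, p = 0.62386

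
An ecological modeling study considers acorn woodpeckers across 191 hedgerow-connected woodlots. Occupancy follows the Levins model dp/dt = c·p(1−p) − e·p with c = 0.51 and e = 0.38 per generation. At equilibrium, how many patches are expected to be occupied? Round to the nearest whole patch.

p* = 1 − e/c = 1 − 0.38/0.51 = 0.2549.
Expected occupied patches = N × p* = 191 × 0.2549 = 48.69 ≈ 49.

49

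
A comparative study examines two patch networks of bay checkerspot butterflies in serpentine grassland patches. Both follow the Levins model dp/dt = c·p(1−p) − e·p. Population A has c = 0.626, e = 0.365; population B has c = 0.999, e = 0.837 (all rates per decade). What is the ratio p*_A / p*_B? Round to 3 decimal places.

A: p*_A = 1 − 0.365/0.626 = 0.4169.
B: p*_B = 1 − 0.837/0.999 = 0.1622.
p*_A / p*_B = 0.4169/0.1622 = 2.5711.

2.571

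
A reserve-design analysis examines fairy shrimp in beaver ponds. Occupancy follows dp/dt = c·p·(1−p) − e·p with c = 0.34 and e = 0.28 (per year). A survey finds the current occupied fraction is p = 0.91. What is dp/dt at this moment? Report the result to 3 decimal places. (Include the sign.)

Colonization term: c·p·(1−p) = 0.34×0.91×0.0900 = 0.02785.
Extinction term: e·p = 0.25480.
dp/dt = 0.02785 − 0.25480 = -0.22695.

-0.227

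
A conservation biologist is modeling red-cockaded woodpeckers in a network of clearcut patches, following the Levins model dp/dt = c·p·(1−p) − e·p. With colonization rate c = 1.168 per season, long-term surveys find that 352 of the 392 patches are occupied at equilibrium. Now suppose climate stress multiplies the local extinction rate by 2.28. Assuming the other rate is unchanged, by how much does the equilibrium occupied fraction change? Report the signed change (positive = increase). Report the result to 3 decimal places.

Observed p* = 352/392 = 0.89796.
Balance c(1−p*) = e gives e = 1.168×(1 − 0.89796) = 0.11918.
New p* = 1 − e/c = 1 − 0.27173/1.16800 = 0.76735.
Δp* = 0.76735 − 0.89796 = -0.13061.

-0.131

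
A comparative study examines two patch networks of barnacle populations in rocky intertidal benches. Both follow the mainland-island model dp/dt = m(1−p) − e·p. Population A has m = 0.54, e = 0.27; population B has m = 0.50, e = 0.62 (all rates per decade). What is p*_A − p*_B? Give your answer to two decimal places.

A: p*_A = m/(m+e) = 0.54/0.8100 = 0.6667.
B: p*_B = 0.50/1.1200 = 0.4464.
p*_A − p*_B = 0.6667 − 0.4464 = 0.2202.

0.22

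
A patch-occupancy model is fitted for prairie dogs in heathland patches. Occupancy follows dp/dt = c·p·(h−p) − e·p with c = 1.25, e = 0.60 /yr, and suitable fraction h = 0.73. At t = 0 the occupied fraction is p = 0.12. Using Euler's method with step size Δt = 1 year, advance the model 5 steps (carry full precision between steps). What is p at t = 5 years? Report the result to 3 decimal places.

Update rule: p ← p + [c·p·(h−p) − e·p]·Δt with Δt = 1.
  1  |  dp/dt·Δt = +0.019500  |  p_1 = 0.139500
  2  |  dp/dt·Δt = +0.019268  |  p_2 = 0.158768
  3  |  dp/dt·Δt = +0.018106  |  p_3 = 0.176874
  4  |  dp/dt·Δt = +0.016168  |  p_4 = 0.193042
  5  |  dp/dt·Δt = +0.013744  |  p_5 = 0.206786

0.207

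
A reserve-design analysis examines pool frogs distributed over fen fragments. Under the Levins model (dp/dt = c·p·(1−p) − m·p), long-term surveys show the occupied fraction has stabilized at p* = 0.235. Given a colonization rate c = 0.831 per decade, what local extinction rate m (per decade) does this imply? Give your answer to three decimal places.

0.636

At equilibrium c(1−p*) = m.
m = 0.831 × (1 − 0.235) = 0.831 × 0.7650 = 0.6357.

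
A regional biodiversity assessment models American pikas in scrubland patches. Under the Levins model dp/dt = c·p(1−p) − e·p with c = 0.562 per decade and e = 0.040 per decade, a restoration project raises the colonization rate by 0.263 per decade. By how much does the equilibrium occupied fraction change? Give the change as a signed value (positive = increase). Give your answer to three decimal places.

0.023

Before: p* = 1 − 0.040/0.562 = 0.9288.
After the change, c = 0.825, e = 0.04, so p* = 1 − 0.04/0.825 = 0.9515.
Δp* = 0.9515 − 0.9288 = +0.0227.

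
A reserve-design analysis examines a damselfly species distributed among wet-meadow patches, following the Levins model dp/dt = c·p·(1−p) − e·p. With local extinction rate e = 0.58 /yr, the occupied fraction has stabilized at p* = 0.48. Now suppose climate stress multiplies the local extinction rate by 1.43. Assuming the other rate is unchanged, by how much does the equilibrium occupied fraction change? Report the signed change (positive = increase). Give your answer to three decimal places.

Balance c(1−p*) = e gives c = e/(1 − 0.48000) = 0.58/0.52000 = 1.11538.
New p* = 1 − e/c = 1 − 0.82940/1.11538 = 0.25640.
Δp* = 0.25640 − 0.48000 = -0.22360.

-0.224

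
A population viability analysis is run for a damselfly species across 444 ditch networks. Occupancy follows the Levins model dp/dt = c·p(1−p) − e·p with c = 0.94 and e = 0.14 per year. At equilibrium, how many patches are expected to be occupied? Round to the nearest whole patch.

378

p* = 1 − e/c = 1 − 0.14/0.94 = 0.8511.
Expected occupied patches = N × p* = 444 × 0.8511 = 377.87 ≈ 378.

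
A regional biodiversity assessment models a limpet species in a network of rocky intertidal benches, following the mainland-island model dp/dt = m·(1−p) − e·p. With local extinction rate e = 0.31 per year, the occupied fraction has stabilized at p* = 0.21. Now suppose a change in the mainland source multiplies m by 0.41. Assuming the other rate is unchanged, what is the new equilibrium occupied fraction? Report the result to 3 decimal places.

0.098

Balance m(1−p*) = e·p* gives m = e·p*/(1−p*) = 0.31×0.21000/0.79000 = 0.08241.
New p* = m/(m+e) = 0.03379/(0.03379+0.31000) = 0.09829.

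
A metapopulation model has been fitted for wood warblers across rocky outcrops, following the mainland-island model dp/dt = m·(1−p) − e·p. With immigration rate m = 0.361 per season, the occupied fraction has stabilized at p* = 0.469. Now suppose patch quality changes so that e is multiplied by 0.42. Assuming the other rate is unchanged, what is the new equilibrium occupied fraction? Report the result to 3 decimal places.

Balance m(1−p*) = e·p* gives e = m(1−p*)/p* = 0.361×0.53100/0.46900 = 0.40872.
New p* = m/(m+e) = 0.36100/(0.36100+0.17166) = 0.67773.

0.678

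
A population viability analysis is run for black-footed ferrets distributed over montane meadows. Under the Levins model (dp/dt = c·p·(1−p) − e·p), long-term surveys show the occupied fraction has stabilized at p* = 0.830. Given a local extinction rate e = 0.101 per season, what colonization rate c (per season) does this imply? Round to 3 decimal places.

0.594

At equilibrium c(1−p*) = e, so c = e/(1−p*).
c = 0.101/(1 − 0.830) = 0.101/0.1700 = 0.5941.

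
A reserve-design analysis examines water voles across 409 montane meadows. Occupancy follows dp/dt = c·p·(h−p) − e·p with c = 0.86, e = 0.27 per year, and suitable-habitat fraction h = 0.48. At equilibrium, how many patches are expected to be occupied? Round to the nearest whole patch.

p* = h − e/c = 0.48 − 0.3140 = 0.1660.
Expected occupied patches = N × p* = 409 × 0.1660 = 67.91 ≈ 68.

68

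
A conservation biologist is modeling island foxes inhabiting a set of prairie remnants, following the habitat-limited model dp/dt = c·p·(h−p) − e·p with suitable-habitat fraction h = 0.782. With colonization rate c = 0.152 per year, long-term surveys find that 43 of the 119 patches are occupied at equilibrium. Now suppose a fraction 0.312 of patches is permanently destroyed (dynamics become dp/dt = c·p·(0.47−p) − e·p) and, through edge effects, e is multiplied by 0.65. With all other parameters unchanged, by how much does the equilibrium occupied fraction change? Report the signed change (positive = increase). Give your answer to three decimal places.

Observed p* = 43/119 = 0.36134.
Balance c(h−p*) = e gives e = 0.152×(0.782 − 0.36134) = 0.06394.
New p* = 0.47 − e/c = 0.47 − 0.04156/0.15200 = 0.19658.
Δp* = 0.19658 − 0.36134 = -0.16476.

-0.165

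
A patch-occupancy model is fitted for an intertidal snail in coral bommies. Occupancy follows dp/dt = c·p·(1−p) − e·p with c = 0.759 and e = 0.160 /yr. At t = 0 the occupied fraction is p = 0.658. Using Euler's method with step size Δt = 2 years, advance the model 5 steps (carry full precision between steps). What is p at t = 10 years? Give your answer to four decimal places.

0.7892

Update rule: p ← p + [c·p·(1−p) − e·p]·Δt with Δt = 2.
step 1: Δp = +0.13104, p = 0.78904
step 2: Δp = +0.00018, p = 0.78923
step 3: Δp = -0.00004, p = 0.78919
step 4: Δp = +0.00001, p = 0.78920
step 5: Δp = -0.00000, p = 0.78920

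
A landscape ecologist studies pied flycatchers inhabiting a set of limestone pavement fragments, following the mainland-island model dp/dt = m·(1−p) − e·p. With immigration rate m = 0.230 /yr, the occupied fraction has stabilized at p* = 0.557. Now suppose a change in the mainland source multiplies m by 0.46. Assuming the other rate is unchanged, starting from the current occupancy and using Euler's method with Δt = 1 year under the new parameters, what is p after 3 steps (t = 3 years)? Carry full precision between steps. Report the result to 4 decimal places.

Balance m(1−p*) = e·p* gives e = m(1−p*)/p* = 0.230×0.44300/0.55700 = 0.18293.
Starting from p₀ = 0.55700; update p ← p + (dp/dt)·Δt with the new parameters.
step 1: Δp = -0.05502, p = 0.50198
step 2: Δp = -0.03913, p = 0.46284
step 3: Δp = -0.02784, p = 0.43501

0.4350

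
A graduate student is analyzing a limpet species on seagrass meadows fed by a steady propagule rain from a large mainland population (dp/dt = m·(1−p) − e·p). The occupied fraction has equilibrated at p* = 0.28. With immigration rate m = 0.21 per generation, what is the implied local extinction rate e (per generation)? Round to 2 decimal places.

0.54

At equilibrium m(1−p*) = e·p*, so e = m(1−p*)/p*.
e = 0.21 × 0.7200 / 0.28 = 0.5400.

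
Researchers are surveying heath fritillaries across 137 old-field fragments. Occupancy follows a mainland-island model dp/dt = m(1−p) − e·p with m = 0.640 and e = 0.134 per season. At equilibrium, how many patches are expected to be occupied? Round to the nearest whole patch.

p* = m/(m+e) = 0.640/0.7740 = 0.8269.
Expected occupied patches = N × p* = 137 × 0.8269 = 113.28 ≈ 113.

113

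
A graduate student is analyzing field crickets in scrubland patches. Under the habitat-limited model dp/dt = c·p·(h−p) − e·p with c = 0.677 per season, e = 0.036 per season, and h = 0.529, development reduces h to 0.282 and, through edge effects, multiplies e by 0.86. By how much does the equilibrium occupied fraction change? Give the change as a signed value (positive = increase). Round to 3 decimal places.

-0.240

Before: p* = h − e/c = 0.529 − 0.036/0.677 = 0.529 − 0.0532 = 0.4758.
After: c = 0.677, e = 0.03096, h = 0.282; p* = 0.282 − 0.03096/0.677 = 0.2363.
Δp* = 0.2363 − 0.4758 = -0.2396.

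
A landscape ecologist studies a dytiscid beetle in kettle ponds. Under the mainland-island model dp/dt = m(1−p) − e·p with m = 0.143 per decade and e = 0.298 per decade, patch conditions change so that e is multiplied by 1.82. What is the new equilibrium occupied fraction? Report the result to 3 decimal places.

0.209

Before: p* = 0.143/(0.143+0.298) = 0.3243.
After: m = 0.143, e = 0.54236; p* = 0.143/0.6854 = 0.2086.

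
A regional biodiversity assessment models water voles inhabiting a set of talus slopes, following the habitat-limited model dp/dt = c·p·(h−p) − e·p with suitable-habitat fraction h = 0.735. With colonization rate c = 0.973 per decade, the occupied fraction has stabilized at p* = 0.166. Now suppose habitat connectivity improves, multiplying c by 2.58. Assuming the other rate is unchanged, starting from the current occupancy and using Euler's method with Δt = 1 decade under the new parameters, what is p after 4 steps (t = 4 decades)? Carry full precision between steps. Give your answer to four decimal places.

Balance c(h−p*) = e gives e = 0.973×(0.735 − 0.16600) = 0.55364.
Starting from p₀ = 0.16600; update p ← p + (dp/dt)·Δt with the new parameters.
step 1: Δp = +0.14521, p = 0.31121
step 2: Δp = +0.15879, p = 0.46999
step 3: Δp = +0.05246, p = 0.52245
step 4: Δp = -0.01049, p = 0.51197

0.5120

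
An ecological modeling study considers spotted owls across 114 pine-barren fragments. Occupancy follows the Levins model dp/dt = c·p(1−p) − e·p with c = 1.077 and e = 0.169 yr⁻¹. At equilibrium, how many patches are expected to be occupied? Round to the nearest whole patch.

p* = 1 − e/c = 1 − 0.169/1.077 = 0.8431.
Expected occupied patches = N × p* = 114 × 0.8431 = 96.11 ≈ 96.

96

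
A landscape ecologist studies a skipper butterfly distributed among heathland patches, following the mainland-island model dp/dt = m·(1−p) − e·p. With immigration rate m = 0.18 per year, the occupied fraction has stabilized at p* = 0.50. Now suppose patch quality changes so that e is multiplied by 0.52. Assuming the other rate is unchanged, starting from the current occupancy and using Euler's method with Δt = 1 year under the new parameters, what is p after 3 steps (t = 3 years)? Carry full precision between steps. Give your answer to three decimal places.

0.597

Balance m(1−p*) = e·p* gives e = m(1−p*)/p* = 0.18×0.50000/0.50000 = 0.18000.
Starting from p₀ = 0.50000; update p ← p + (dp/dt)·Δt with the new parameters.
t = 1: p = 0.50000 + (+0.04320) = 0.54320
t = 2: p = 0.54320 + (+0.03138) = 0.57458
t = 3: p = 0.57458 + (+0.02279) = 0.59738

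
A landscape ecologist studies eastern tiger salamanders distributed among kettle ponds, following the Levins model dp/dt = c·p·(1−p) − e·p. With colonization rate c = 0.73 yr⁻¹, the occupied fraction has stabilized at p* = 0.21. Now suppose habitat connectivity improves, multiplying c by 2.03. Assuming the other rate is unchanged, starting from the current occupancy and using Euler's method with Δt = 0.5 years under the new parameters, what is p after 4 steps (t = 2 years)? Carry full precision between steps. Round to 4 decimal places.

0.4701

Balance c(1−p*) = e gives e = 0.73×(1 − 0.21000) = 0.57670.
Starting from p₀ = 0.21000; update p ← p + (dp/dt)·Δt with the new parameters.
step 1: Δp = +0.06237, p = 0.27237
step 2: Δp = +0.06831, p = 0.34068
step 3: Δp = +0.06820, p = 0.40887
step 4: Δp = +0.06119, p = 0.47006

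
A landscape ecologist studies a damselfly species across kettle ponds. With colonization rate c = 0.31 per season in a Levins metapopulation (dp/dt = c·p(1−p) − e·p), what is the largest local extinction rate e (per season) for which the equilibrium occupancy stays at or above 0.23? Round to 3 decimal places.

1 − e/c ≥ 0.23 ⇒ e ≤ c(1 − 0.23) = 0.31 × 0.7700.
e_max = 0.2387.

0.239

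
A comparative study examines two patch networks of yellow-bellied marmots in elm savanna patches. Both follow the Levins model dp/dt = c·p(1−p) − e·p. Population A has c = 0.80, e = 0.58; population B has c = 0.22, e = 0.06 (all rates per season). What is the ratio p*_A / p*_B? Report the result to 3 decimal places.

A: p*_A = 1 − 0.58/0.80 = 0.2750.
B: p*_B = 1 − 0.06/0.22 = 0.7273.
p*_A / p*_B = 0.2750/0.7273 = 0.3781.

0.378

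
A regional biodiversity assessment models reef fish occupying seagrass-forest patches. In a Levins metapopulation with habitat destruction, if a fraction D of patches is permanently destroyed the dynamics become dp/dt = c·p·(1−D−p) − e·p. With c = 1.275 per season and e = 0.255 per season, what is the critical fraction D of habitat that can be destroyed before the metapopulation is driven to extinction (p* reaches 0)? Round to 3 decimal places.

The nontrivial equilibrium is p* = (1−D) − e/c; extinction occurs when this hits zero.
So D_crit = 1 − e/c = 1 − 0.255/1.275 = 1 − 0.2000 = 0.8000.
This equals the undisturbed p*, a classic result of Lande's extension.

0.800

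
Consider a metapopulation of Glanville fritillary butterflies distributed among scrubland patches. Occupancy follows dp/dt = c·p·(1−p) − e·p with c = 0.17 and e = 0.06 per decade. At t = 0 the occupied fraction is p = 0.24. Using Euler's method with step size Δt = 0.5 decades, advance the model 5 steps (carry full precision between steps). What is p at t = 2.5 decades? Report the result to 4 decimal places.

0.2825

Update rule: p ← p + [c·p·(1−p) − e·p]·Δt with Δt = 0.5.
p: 0.24000 → 0.24830  (Δp = +0.00830)
p: 0.24830 → 0.25672  (Δp = +0.00842)
p: 0.25672 → 0.26524  (Δp = +0.00852)
p: 0.26524 → 0.27385  (Δp = +0.00861)
p: 0.27385 → 0.28253  (Δp = +0.00869)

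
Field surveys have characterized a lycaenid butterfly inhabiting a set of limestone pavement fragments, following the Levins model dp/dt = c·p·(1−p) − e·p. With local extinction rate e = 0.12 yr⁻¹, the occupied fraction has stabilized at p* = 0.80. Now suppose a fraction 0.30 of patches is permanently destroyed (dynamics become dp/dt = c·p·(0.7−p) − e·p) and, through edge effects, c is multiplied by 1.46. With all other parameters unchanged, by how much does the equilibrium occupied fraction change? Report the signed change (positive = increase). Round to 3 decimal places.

Balance c(1−p*) = e gives c = e/(1 − 0.80000) = 0.12/0.20000 = 0.60000.
New p* = 0.7 − e/c = 0.7 − 0.12000/0.87600 = 0.56301.
Δp* = 0.56301 − 0.80000 = -0.23699.

-0.237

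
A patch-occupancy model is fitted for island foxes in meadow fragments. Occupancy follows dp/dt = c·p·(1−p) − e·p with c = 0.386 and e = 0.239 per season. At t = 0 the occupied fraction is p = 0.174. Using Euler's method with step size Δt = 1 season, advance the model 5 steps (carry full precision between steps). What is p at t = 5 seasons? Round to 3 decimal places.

Update rule: p ← p + [c·p·(1−p) − e·p]·Δt with Δt = 1.
step 1: Δp = +0.01389, p = 0.18789
step 2: Δp = +0.01399, p = 0.20188
step 3: Δp = +0.01394, p = 0.21583
step 4: Δp = +0.01375, p = 0.22958
step 5: Δp = +0.01340, p = 0.24298

0.243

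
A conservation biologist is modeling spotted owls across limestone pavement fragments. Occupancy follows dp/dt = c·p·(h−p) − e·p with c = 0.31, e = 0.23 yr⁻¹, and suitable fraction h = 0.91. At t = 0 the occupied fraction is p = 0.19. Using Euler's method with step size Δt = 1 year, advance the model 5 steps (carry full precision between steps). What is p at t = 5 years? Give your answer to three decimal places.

Update rule: p ← p + [c·p·(h−p) − e·p]·Δt with Δt = 1.
p: 0.19000 → 0.18871  (Δp = -0.00129)
p: 0.18871 → 0.18750  (Δp = -0.00121)
p: 0.18750 → 0.18637  (Δp = -0.00113)
p: 0.18637 → 0.18531  (Δp = -0.00106)
p: 0.18531 → 0.18432  (Δp = -0.00099)

0.184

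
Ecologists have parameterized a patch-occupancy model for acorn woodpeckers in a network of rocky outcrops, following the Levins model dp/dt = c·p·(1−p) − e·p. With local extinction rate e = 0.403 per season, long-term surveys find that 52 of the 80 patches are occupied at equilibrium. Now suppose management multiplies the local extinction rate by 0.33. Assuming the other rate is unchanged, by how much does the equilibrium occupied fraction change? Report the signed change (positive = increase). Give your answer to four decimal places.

0.2345

Observed p* = 52/80 = 0.65000.
Balance c(1−p*) = e gives c = e/(1 − 0.65000) = 0.403/0.35000 = 1.15143.
New p* = 1 − e/c = 1 − 0.13299/1.15143 = 0.88450.
Δp* = 0.88450 − 0.65000 = +0.23450.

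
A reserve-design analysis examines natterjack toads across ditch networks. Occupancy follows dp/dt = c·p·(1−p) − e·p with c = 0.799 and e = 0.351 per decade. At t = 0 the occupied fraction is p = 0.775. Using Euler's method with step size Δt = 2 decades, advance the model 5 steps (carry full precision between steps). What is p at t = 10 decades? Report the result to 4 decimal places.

0.5607

Update rule: p ← p + [c·p·(1−p) − e·p]·Δt with Δt = 2.
t = 2: p = 0.77500 + (-0.26540) = 0.50960
t = 4: p = 0.50960 + (+0.04161) = 0.55121
t = 6: p = 0.55121 + (+0.00836) = 0.55957
t = 8: p = 0.55957 + (+0.00101) = 0.56058
t = 10: p = 0.56058 + (+0.00011) = 0.56069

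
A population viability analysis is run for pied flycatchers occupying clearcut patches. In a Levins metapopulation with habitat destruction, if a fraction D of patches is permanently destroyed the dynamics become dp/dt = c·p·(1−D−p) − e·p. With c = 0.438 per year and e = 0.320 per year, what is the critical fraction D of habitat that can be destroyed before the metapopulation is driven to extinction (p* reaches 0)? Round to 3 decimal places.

0.269

The nontrivial equilibrium is p* = (1−D) − e/c; extinction occurs when this hits zero.
So D_crit = 1 − e/c = 1 − 0.320/0.438 = 1 − 0.7306 = 0.2694.
Note this equals the original equilibrium occupancy — the Levins extinction-debt result.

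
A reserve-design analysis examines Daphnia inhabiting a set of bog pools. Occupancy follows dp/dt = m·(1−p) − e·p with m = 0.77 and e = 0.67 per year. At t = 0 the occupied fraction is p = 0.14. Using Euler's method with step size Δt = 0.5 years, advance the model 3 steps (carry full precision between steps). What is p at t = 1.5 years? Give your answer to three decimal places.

Update rule: p ← p + [m·(1−p) − e·p]·Δt with Δt = 0.5.
p: 0.14000 → 0.42420  (Δp = +0.28420)
p: 0.42420 → 0.50378  (Δp = +0.07958)
p: 0.50378 → 0.52606  (Δp = +0.02228)

0.526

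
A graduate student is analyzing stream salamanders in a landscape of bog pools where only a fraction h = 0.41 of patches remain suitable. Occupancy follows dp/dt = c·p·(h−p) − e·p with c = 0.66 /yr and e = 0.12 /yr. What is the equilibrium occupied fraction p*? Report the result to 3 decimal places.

Setting dp/dt = 0 and dividing by p* gives c·(h−p*) = e.
So p* = h − e/c = 0.41 − 0.12/0.66 = 0.41 − 0.1818 = 0.2282.

0.228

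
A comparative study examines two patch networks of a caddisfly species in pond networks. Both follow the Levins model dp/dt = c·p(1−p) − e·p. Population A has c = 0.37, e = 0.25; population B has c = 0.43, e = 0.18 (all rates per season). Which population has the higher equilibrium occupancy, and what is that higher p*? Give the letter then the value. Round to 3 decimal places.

A: p*_A = 1 − 0.25/0.37 = 0.3243.
B: p*_B = 1 − 0.18/0.43 = 0.5814.
B is higher at 0.5814.

B, 0.581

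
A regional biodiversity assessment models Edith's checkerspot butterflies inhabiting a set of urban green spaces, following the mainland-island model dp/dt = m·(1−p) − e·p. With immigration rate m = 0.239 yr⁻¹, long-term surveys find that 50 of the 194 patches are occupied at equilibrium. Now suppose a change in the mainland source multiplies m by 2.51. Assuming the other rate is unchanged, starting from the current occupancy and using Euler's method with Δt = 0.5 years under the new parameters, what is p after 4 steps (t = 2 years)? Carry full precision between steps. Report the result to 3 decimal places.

Observed p* = 50/194 = 0.25773.
Balance m(1−p*) = e·p* gives e = m(1−p*)/p* = 0.239×0.74227/0.25773 = 0.68832.
Starting from p₀ = 0.25773; update p ← p + (dp/dt)·Δt with the new parameters.
  1  |  dp/dt·Δt = +0.133939  |  p_1 = 0.391671
  2  |  dp/dt·Δt = +0.047668  |  p_2 = 0.439339
  3  |  dp/dt·Δt = +0.016965  |  p_3 = 0.456303
  4  |  dp/dt·Δt = +0.006038  |  p_4 = 0.462341

0.462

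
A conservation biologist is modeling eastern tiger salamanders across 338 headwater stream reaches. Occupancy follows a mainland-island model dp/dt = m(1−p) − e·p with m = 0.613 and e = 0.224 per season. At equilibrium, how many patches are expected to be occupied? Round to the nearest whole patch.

p* = m/(m+e) = 0.613/0.8370 = 0.7324.
Expected occupied patches = N × p* = 338 × 0.7324 = 247.54 ≈ 248.

248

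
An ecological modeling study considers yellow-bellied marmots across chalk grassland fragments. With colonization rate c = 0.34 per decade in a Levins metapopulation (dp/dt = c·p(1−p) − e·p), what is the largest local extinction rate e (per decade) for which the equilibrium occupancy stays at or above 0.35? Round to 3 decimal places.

1 − e/c ≥ 0.35 ⇒ e ≤ c(1 − 0.35) = 0.34 × 0.6500.
e_max = 0.2210.

0.221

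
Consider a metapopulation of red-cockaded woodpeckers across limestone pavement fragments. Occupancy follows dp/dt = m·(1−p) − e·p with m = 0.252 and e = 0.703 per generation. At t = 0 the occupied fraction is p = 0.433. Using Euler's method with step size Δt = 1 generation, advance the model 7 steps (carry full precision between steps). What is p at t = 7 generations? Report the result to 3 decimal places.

0.264

Update rule: p ← p + [m·(1−p) − e·p]·Δt with Δt = 1.
step 1: Δp = -0.16151, p = 0.27148
step 2: Δp = -0.00727, p = 0.26422
step 3: Δp = -0.00033, p = 0.26389
step 4: Δp = -0.00001, p = 0.26388
step 5: Δp = -0.00000, p = 0.26387
step 6: Δp = -0.00000, p = 0.26387
step 7: Δp = -0.00000, p = 0.26387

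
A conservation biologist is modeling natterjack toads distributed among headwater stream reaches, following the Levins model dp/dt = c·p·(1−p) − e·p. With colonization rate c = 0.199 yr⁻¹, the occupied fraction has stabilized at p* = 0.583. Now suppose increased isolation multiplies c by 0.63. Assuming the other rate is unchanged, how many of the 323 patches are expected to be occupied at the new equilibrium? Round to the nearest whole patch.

Balance c(1−p*) = e gives e = 0.199×(1 − 0.58300) = 0.08298.
New p* = 1 − e/c = 1 − 0.08298/0.12537 = 0.33812.
Expected occupied = 323 × 0.33812 = 109.21 ≈ 109.

109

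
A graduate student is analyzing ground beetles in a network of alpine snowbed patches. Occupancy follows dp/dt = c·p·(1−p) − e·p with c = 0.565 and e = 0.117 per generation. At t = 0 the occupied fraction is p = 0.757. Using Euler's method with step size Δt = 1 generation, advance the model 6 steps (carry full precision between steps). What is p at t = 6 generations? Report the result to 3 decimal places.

0.792

Update rule: p ← p + [c·p·(1−p) − e·p]·Δt with Δt = 1.
p: 0.75700 → 0.77236  (Δp = +0.01536)
p: 0.77236 → 0.78133  (Δp = +0.00897)
p: 0.78133 → 0.78645  (Δp = +0.00511)
p: 0.78645 → 0.78932  (Δp = +0.00288)
p: 0.78932 → 0.79093  (Δp = +0.00160)
p: 0.79093 → 0.79182  (Δp = +0.00089)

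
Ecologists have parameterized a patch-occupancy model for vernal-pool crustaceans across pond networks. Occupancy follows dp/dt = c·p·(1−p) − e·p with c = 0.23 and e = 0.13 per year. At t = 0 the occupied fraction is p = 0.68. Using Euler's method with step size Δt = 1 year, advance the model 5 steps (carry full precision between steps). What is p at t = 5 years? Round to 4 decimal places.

0.5488

Update rule: p ← p + [c·p·(1−p) − e·p]·Δt with Δt = 1.
  1  |  dp/dt·Δt = -0.038352  |  p_1 = 0.641648
  2  |  dp/dt·Δt = -0.030529  |  p_2 = 0.611119
  3  |  dp/dt·Δt = -0.024785  |  p_3 = 0.586334
  4  |  dp/dt·Δt = -0.020438  |  p_4 = 0.565896
  5  |  dp/dt·Δt = -0.017065  |  p_5 = 0.548831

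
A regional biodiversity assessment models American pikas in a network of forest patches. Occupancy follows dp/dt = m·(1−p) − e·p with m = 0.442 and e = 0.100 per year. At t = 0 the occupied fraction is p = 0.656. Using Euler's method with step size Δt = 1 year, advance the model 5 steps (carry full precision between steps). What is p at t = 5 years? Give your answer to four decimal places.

Update rule: p ← p + [m·(1−p) − e·p]·Δt with Δt = 1.
p: 0.65600 → 0.74245  (Δp = +0.08645)
p: 0.74245 → 0.78204  (Δp = +0.03959)
p: 0.78204 → 0.80017  (Δp = +0.01813)
p: 0.80017 → 0.80848  (Δp = +0.00831)
p: 0.80848 → 0.81228  (Δp = +0.00380)

0.8123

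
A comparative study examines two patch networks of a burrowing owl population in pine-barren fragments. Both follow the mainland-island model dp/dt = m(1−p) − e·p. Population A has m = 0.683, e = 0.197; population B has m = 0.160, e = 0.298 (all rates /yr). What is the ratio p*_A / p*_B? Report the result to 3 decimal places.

2.222

A: p*_A = m/(m+e) = 0.683/0.8800 = 0.7761.
B: p*_B = 0.160/0.4580 = 0.3493.
p*_A / p*_B = 0.7761/0.3493 = 2.2217.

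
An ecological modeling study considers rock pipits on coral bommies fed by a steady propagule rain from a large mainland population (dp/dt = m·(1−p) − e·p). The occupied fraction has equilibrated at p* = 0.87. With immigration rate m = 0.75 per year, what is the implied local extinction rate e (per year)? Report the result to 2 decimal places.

0.11

At equilibrium m(1−p*) = e·p*, so e = m(1−p*)/p*.
e = 0.75 × 0.1300 / 0.87 = 0.1121.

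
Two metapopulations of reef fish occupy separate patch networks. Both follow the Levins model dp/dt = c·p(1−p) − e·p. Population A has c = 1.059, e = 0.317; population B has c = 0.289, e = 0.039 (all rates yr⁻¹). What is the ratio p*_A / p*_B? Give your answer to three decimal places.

0.810

A: p*_A = 1 − 0.317/1.059 = 0.7007.
B: p*_B = 1 − 0.039/0.289 = 0.8651.
p*_A / p*_B = 0.7007/0.8651 = 0.8100.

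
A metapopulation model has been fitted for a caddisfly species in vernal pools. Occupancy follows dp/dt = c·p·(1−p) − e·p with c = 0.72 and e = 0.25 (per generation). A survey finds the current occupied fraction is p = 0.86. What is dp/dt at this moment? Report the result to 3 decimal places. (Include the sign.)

Colonization term: c·p·(1−p) = 0.72×0.86×0.1400 = 0.08669.
Extinction term: e·p = 0.21500.
dp/dt = 0.08669 − 0.21500 = -0.12831.

-0.128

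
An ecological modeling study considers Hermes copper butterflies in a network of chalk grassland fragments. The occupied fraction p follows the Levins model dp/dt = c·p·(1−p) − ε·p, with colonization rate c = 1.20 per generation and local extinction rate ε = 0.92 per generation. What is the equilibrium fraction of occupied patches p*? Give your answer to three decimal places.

Setting dp/dt = 0 and dividing through by p* gives c·(1−p*) = ε.
So p* = 1 − ε/c = 1 − 0.92/1.20 = 1 − 0.7667 = 0.2333.

0.233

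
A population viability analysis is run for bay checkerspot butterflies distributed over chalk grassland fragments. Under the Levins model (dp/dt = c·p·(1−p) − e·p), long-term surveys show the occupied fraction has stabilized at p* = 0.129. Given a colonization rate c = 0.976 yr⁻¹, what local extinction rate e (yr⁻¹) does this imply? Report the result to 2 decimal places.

0.85

At equilibrium c(1−p*) = e.
e = 0.976 × (1 − 0.129) = 0.976 × 0.8710 = 0.8501.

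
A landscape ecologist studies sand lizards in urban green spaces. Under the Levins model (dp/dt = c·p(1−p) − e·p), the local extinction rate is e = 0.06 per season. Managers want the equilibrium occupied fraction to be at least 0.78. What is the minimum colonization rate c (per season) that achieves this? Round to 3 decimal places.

0.273

p* = 1 − e/c ≥ 0.78 requires e/c ≤ 0.2200, i.e. c ≥ e/0.2200.
c_min = 0.06/0.2200 = 0.2727.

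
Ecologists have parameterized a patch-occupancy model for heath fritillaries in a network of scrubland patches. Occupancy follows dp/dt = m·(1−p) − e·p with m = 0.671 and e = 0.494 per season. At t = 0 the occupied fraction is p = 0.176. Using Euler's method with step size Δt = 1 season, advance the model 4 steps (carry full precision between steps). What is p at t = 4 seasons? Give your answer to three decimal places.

Update rule: p ← p + [m·(1−p) − e·p]·Δt with Δt = 1.
step 1: Δp = +0.46596, p = 0.64196
step 2: Δp = -0.07688, p = 0.56508
step 3: Δp = +0.01269, p = 0.57776
step 4: Δp = -0.00209, p = 0.57567

0.576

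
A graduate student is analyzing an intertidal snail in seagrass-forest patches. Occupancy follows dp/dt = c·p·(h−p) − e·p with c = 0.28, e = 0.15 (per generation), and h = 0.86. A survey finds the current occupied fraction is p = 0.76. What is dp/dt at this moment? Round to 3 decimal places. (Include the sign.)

-0.093

Colonization term: c·p·(h−p) = 0.28×0.76×0.1000 = 0.02128.
Extinction term: e·p = 0.11400.
dp/dt = 0.02128 − 0.11400 = -0.09272.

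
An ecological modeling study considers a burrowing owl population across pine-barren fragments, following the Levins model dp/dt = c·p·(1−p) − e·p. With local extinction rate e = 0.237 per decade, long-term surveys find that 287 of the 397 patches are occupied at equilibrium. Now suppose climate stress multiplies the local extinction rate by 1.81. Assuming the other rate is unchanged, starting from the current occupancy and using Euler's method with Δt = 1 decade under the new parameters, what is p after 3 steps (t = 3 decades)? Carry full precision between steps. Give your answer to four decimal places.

0.5215

Observed p* = 287/397 = 0.72292.
Balance c(1−p*) = e gives c = e/(1 − 0.72292) = 0.237/0.27708 = 0.85535.
Starting from p₀ = 0.72292; update p ← p + (dp/dt)·Δt with the new parameters.
p: 0.72292 → 0.58414  (Δp = -0.13878)
p: 0.58414 → 0.54135  (Δp = -0.04280)
p: 0.54135 → 0.52150  (Δp = -0.01984)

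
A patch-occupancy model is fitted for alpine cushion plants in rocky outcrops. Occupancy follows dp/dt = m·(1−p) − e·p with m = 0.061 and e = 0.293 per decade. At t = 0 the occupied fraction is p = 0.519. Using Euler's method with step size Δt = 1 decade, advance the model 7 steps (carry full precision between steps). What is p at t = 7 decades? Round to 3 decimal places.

0.189

Update rule: p ← p + [m·(1−p) − e·p]·Δt with Δt = 1.
step 1: Δp = -0.12273, p = 0.39627
step 2: Δp = -0.07928, p = 0.31699
step 3: Δp = -0.05122, p = 0.26578
step 4: Δp = -0.03309, p = 0.23269
step 5: Δp = -0.02137, p = 0.21132
step 6: Δp = -0.01381, p = 0.19751
step 7: Δp = -0.00892, p = 0.18859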